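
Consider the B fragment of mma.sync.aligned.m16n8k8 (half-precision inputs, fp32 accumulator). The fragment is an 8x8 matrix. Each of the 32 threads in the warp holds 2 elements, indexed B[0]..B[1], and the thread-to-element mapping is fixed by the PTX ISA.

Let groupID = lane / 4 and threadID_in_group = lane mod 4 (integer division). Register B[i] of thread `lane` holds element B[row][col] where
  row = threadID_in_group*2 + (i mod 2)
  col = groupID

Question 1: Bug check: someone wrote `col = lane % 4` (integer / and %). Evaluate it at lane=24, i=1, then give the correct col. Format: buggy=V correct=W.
`lane % 4`[24,1]⇒0
lane 24⇒24/4=6, 24 mod 4=0
i=1  r:2·0+1⇒1  c:6
col: 0 vs 6

buggy=0 correct=6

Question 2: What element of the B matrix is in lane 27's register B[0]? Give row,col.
6,6

lane 27->27/4=6, 27 mod 4=3
i=0  r:2·3+0->6  c:6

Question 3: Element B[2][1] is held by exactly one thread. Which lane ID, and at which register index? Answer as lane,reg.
5,0

c: 1->gid=1  r: 2->tid=1,i&1=0
L=1*4+1=5  i=0=0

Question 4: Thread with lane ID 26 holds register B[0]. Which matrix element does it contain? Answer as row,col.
4,6

26: gid=6,tid=2
[0] (2*2+0,6) = (4,6)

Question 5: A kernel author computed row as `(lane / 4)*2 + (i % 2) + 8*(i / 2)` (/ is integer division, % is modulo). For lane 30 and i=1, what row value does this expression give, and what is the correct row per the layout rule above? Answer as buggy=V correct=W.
`(lane / 4)*2 + (i % 2) + 8*(i / 2)`[30,1]→15
lane 30→30/4=7, 30 mod 4=2
i=1  r:2·2+1→5  c:7
row: 15 vs 5

buggy=15 correct=5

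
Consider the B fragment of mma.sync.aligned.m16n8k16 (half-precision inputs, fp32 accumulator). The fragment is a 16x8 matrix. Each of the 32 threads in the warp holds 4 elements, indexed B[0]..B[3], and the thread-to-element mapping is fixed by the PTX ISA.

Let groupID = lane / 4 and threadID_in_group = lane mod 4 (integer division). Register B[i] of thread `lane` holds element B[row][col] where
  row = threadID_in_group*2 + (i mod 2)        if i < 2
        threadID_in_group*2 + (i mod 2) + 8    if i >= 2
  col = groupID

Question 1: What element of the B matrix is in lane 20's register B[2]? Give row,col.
8,5

20: G=5,T=0
[2] (0*2+0+8,5) = (8,5)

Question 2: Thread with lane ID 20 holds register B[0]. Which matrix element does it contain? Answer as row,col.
0,5

20: grp=5,tig=0
[0] (0*2+0+0,5) = (0,5)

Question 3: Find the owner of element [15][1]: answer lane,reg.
c: 1->gid=1  r: 15->r8=1,tid=3,i&1=1
L=1*4+3=7  i=1*2+1=3

7,3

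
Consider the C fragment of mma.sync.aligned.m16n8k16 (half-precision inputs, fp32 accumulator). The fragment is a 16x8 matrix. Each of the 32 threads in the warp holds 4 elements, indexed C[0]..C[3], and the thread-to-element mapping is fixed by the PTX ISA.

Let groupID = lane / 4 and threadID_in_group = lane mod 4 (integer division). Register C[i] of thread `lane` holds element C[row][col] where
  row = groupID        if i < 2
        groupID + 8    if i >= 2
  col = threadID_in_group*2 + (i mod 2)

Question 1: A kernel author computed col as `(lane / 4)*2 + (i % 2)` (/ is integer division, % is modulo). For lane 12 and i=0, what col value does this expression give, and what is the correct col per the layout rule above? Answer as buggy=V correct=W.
buggy=6 correct=0

`(lane / 4)*2 + (i % 2)`[12,0]⇒6
lane 12: gr=3 (12/4), th=0 (12%4)
i=0: r=3+0=3, c=0*2+0=0
col: 6 vs 0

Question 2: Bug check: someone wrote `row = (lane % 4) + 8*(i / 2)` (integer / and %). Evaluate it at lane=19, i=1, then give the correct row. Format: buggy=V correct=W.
buggy=3 correct=4

`(lane % 4) + 8*(i / 2)`[19,1]→3
lane 19: G=4 (19/4), T=3 (19%4)
i=1: r=4+0=4, c=3*2+1=7
row: 3 vs 4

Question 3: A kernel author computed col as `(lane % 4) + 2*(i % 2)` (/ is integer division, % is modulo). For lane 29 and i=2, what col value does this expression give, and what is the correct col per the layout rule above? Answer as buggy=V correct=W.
buggy=1 correct=2

`(lane % 4) + 2*(i % 2)`[29,2]→1
29: G=7,T=1
[2] (7+8,1*2+0) = (15,2)
col: 1 vs 2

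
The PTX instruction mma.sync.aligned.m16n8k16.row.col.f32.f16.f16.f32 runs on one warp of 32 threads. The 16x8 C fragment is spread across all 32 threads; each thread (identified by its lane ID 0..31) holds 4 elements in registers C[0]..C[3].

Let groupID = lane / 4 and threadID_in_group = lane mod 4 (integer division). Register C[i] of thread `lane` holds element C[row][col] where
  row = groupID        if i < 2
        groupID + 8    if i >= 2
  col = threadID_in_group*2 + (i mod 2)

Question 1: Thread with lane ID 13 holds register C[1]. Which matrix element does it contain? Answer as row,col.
13: grp=3,tig=1
[1] (3+0,1*2+1) = (3,3)

3,3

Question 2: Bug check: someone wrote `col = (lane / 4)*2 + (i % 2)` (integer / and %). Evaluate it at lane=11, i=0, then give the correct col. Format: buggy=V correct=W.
buggy=4 correct=6

`(lane / 4)*2 + (i % 2)`[11,0]=>4
L=11=>grp=11>>2=2, tig=11&3=3
[0]=>row 2+0=2  col 3·2+0=6
col: 4 vs 6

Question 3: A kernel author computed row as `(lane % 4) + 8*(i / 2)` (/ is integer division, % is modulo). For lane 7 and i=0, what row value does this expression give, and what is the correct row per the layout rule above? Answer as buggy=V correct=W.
`(lane % 4) + 8*(i / 2)`[7,0]→3
lane 7→7/4=1, 7 mod 4=3
i=0  r:1+0→1  c:2·3+0→6
row: 3 vs 1

buggy=3 correct=1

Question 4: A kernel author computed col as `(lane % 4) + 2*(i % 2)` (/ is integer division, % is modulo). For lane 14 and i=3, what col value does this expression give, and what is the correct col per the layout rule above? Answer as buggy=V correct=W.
`(lane % 4) + 2*(i % 2)`[14,3]⇒4
14: gr=3,th=2
[3] (3+8,2*2+1) = (11,5)
col: 4 vs 5

buggy=4 correct=5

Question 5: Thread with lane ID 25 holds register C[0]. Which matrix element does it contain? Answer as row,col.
6,2

lane 25⇒25/4=6, 25 mod 4=1
i=0  r:6+0⇒6  c:2·1+0⇒2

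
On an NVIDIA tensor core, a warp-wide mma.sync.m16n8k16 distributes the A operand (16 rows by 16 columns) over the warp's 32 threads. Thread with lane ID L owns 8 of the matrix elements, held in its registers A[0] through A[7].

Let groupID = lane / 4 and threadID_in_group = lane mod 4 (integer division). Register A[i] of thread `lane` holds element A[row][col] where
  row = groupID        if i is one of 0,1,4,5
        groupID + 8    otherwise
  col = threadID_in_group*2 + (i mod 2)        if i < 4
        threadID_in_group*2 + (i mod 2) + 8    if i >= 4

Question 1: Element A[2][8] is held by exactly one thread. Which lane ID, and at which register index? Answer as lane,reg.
8,4

r=2⇒gr=2,Rb=0  c=8⇒Cb=1,th=0,odd=0
L=2*4+0=8  i=1*4+0*2+0=4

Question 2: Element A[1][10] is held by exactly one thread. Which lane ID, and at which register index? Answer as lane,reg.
r=1→G=1,rhi=0  c=10→chi=1,T=1,p=0
L=1*4+1=5  i=1*4+0*2+0=4

5,4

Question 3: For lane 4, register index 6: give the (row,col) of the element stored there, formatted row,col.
9,8

L=4=>grp=4>>2=1, tig=4&3=0
[6]=>row 1+8=9  col 0·2+0+8=8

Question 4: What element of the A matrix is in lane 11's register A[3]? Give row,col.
10,7

L=11→G=11>>2=2, T=11&3=3
[3]→row 2+8=10  col 3·2+1+0=7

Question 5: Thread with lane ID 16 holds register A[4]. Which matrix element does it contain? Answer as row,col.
4,8

lane 16: gid=4 (16/4), tid=0 (16%4)
i=4: r=4+0=4, c=0*2+0+8=8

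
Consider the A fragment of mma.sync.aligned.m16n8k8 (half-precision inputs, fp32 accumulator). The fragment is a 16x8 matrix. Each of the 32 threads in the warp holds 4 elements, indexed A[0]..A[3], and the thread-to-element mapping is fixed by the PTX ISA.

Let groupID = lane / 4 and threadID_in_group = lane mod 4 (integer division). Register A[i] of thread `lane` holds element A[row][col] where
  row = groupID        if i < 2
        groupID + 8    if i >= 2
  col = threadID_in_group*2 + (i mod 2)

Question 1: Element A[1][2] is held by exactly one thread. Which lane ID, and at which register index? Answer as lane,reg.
5,0

r=1⇒gr=1,Rb=0  c=2⇒th=1,odd=0
L=1*4+1=5  i=0*2+0=0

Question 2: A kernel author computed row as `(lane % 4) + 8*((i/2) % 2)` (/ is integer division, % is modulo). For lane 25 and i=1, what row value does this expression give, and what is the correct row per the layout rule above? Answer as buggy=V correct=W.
`(lane % 4) + 8*((i/2) % 2)`[25,1]->1
lane 25->25/4=6, 25 mod 4=1
i=1  r:6+0->6  c:2·1+1->3
row: 1 vs 6

buggy=1 correct=6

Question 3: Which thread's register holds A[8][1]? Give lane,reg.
r=8⇒gr=0,Rb=1  c=1⇒th=0,odd=1
L=0*4+0=0  i=1*2+1=3

0,3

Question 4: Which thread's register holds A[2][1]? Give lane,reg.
r=2->g=2,rb=0  c=1->t=0,b0=1
L=2*4+0=8  i=0*2+1=1

8,1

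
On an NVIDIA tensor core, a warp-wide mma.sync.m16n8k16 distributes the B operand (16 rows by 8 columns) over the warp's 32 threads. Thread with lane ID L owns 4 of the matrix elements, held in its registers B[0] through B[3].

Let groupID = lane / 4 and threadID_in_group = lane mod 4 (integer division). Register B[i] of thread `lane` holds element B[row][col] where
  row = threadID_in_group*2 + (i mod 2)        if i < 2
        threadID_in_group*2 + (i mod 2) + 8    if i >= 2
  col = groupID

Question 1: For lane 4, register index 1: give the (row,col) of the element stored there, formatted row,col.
L=4->g=4>>2=1, t=4&3=0
[1]->row 0·2+1+0=1  col g=1

1,1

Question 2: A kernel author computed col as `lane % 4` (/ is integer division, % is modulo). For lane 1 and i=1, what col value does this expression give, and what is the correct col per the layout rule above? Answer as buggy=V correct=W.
`lane % 4`[1,1]->1
lane 1->1/4=0, 1 mod 4=1
i=1  r:2·1+1+0->3  c:0
col: 1 vs 0

buggy=1 correct=0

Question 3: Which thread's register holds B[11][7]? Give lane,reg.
c: 7->gid=7  r: 11->r8=1,tid=1,i&1=1
L=7*4+1=29  i=1*2+1=3

29,3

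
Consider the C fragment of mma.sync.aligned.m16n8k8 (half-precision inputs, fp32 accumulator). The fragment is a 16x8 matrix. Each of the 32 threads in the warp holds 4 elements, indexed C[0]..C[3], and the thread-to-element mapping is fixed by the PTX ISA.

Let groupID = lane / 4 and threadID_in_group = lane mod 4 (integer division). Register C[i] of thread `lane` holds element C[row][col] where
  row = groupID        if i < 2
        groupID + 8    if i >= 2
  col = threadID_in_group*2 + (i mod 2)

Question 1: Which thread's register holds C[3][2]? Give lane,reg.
r:3=>grp=3,rB=0  c:2=>tig=1,lo=0
L=3*4+1=13  i=0*2+0=0

13,0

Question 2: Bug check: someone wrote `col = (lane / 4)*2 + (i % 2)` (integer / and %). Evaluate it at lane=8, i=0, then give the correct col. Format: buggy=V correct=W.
`(lane / 4)*2 + (i % 2)`[8,0]->4
L=8->gid=8>>2=2, tid=8&3=0
[0]->row 2+0=2  col 0·2+0=0
col: 4 vs 0

buggy=4 correct=0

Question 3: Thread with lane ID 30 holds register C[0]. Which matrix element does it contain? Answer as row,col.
7,4

lane 30=>30/4=7, 30 mod 4=2
i=0  r:7+0=>7  c:2·2+0=>4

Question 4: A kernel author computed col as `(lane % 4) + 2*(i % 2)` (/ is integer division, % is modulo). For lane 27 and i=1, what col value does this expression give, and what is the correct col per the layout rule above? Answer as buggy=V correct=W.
`(lane % 4) + 2*(i % 2)`[27,1]->5
27: gid=6,tid=3
[1] (6+0,3*2+1) = (6,7)
col: 5 vs 7

buggy=5 correct=7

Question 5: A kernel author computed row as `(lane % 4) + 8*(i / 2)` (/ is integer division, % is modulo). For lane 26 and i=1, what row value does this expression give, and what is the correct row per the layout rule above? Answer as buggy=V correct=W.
buggy=2 correct=6

`(lane % 4) + 8*(i / 2)`[26,1]⇒2
lane 26⇒26/4=6, 26 mod 4=2
i=1  r:6+0⇒6  c:2·2+1⇒5
row: 2 vs 6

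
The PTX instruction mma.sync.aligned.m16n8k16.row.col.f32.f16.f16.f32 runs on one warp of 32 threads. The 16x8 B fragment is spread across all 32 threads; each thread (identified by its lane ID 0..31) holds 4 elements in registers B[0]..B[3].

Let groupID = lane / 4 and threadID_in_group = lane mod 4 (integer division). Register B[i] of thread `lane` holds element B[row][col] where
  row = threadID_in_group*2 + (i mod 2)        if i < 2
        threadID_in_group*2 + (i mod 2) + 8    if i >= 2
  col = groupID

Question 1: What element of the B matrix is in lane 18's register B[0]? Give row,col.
lane 18->18/4=4, 18 mod 4=2
i=0  r:2·2+0+0->4  c:4

4,4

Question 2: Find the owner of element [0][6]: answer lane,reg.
24,0

c=6->g=6  r=0->rb=0,t=0,b0=0
L=6*4+0=24  i=0*2+0=0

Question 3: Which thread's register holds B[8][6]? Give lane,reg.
24,2

c=6⇒gr=6  r=8⇒Rb=1,th=0,odd=0
L=6*4+0=24  i=1*2+0=2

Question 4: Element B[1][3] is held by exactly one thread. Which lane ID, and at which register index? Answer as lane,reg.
12,1

c: 3->gid=3  r: 1->r8=0,tid=0,i&1=1
L=3*4+0=12  i=0*2+1=1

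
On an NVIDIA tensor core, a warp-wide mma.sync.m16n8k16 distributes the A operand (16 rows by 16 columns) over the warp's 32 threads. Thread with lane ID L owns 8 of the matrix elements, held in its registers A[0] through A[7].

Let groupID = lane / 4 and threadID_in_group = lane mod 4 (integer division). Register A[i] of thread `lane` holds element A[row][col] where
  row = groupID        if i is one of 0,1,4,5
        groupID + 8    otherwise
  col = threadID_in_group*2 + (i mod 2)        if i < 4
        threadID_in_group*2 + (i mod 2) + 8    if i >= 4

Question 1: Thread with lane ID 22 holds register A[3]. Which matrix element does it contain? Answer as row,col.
lane 22: g=5 (22/4), t=2 (22%4)
i=3: r=5+8=13, c=2*2+1+0=5

13,5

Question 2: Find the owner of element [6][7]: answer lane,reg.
27,1

r=6⇒gr=6,Rb=0  c=7⇒Cb=0,th=3,odd=1
L=6*4+3=27  i=0*4+0*2+1=1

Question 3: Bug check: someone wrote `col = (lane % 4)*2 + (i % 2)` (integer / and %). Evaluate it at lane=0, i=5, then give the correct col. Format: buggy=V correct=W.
`(lane % 4)*2 + (i % 2)`[0,5]=>1
0: grp=0,tig=0
[5] (0+0,0*2+1+8) = (0,9)
col: 1 vs 9

buggy=1 correct=9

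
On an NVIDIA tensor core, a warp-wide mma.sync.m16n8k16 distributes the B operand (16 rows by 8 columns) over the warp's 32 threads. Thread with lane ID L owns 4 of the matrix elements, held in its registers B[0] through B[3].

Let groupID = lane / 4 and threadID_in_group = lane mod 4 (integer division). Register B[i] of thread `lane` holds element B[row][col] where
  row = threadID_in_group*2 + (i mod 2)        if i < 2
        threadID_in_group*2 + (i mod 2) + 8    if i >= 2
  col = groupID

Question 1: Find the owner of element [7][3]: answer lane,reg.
c:3=>grp=3  r:7=>rB=0,tig=3,lo=1
L=3*4+3=15  i=0*2+1=1

15,1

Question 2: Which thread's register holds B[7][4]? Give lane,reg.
c=4→G=4  r=7→rhi=0,T=3,p=1
L=4*4+3=19  i=0*2+1=1

19,1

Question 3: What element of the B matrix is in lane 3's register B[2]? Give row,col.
lane 3->3/4=0, 3 mod 4=3
i=2  r:2·3+0+8->14  c:0

14,0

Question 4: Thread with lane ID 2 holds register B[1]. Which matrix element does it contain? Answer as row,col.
lane 2: G=0 (2/4), T=2 (2%4)
i=1: r=2*2+1+0=5, c=G=0

5,0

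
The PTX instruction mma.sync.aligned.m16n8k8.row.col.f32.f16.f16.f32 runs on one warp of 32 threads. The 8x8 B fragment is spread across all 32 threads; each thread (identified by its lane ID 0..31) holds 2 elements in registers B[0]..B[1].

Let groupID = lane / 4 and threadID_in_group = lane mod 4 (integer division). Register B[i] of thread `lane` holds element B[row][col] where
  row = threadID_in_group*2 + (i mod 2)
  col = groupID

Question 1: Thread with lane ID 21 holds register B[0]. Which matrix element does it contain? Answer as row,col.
21: grp=5,tig=1
[0] (1*2+0,5) = (2,5)

2,5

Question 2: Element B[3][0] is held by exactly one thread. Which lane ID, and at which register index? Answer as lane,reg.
c:0=>grp=0  r:3=>tig=1,lo=1
L=0*4+1=1  i=1=1

1,1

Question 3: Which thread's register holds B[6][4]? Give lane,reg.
c=4→G=4  r=6→T=3,p=0
L=4*4+3=19  i=0=0

19,0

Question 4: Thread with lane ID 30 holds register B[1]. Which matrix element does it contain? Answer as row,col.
30: gr=7,th=2
[1] (2*2+1,7) = (5,7)

5,7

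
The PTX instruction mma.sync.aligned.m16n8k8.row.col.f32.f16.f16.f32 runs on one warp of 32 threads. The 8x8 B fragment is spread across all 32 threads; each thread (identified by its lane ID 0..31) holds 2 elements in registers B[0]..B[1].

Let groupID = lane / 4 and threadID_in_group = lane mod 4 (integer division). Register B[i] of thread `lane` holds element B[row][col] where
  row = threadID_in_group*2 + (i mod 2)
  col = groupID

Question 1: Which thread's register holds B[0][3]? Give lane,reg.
12,0

c:3=>grp=3  r:0=>tig=0,lo=0
L=3*4+0=12  i=0=0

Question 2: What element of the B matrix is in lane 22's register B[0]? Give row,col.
4,5

L=22→G=22>>2=5, T=22&3=2
[0]→row 2·2+0=4  col G=5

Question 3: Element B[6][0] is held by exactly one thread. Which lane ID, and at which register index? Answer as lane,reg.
c: 0->gid=0  r: 6->tid=3,i&1=0
L=0*4+3=3  i=0=0

3,0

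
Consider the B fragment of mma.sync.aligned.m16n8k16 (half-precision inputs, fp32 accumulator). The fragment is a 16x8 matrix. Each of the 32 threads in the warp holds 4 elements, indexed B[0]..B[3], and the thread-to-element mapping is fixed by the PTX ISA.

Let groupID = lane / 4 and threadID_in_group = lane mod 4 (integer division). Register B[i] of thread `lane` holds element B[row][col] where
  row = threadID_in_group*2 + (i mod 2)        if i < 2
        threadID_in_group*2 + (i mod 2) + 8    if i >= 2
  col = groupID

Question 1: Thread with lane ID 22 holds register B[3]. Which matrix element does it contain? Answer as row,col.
lane 22: gr=5 (22/4), th=2 (22%4)
i=3: r=2*2+1+8=13, c=gr=5

13,5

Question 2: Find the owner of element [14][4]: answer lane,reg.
c=4→G=4  r=14→rhi=1,T=3,p=0
L=4*4+3=19  i=1*2+0=2

19,2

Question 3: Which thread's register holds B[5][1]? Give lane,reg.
6,1

c=1->g=1  r=5->rb=0,t=2,b0=1
L=1*4+2=6  i=0*2+1=1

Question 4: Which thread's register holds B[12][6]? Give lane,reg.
c: 6->gid=6  r: 12->r8=1,tid=2,i&1=0
L=6*4+2=26  i=1*2+0=2

26,2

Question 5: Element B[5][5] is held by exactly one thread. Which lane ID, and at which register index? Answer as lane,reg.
22,1

c: 5->gid=5  r: 5->r8=0,tid=2,i&1=1
L=5*4+2=22  i=0*2+1=1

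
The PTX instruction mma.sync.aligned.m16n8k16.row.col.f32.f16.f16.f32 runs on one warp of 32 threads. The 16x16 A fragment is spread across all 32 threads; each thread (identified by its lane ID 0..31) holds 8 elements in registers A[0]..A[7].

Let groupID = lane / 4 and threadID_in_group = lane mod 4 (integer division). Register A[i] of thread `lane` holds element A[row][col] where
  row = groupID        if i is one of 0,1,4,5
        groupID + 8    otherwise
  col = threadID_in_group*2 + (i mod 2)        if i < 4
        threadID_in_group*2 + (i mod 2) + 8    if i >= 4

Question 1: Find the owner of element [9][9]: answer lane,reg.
4,7

r=9->g=1,rb=1  c=9->cb=1,t=0,b0=1
L=1*4+0=4  i=1*4+1*2+1=7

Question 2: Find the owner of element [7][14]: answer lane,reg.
r:7=>grp=7,rB=0  c:14=>cB=1,tig=3,lo=0
L=7*4+3=31  i=1*4+0*2+0=4

31,4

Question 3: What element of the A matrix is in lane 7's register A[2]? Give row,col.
9,6

lane 7: grp=1 (7/4), tig=3 (7%4)
i=2: r=1+8=9, c=3*2+0+0=6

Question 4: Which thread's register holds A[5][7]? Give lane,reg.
r=5⇒gr=5,Rb=0  c=7⇒Cb=0,th=3,odd=1
L=5*4+3=23  i=0*4+0*2+1=1

23,1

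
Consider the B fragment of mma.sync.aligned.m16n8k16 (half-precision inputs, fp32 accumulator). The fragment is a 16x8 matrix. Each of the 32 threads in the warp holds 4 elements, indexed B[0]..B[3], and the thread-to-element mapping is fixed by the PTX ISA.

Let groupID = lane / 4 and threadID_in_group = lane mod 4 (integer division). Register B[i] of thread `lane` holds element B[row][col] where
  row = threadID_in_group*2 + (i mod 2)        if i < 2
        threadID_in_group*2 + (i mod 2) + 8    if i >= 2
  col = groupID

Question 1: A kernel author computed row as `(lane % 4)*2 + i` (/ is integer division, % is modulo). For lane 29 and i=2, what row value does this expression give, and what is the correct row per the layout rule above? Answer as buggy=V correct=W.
buggy=4 correct=10

`(lane % 4)*2 + i`[29,2]=>4
lane 29: grp=7 (29/4), tig=1 (29%4)
i=2: r=1*2+0+8=10, c=grp=7
row: 4 vs 10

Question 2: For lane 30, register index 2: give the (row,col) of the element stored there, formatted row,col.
lane 30: gr=7 (30/4), th=2 (30%4)
i=2: r=2*2+0+8=12, c=gr=7

12,7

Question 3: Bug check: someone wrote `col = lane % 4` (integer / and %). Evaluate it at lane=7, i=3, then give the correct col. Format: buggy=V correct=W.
`lane % 4`[7,3]->3
7: gid=1,tid=3
[3] (3*2+1+8,1) = (15,1)
col: 3 vs 1

buggy=3 correct=1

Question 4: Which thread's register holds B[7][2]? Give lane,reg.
c=2⇒gr=2  r=7⇒Rb=0,th=3,odd=1
L=2*4+3=11  i=0*2+1=1

11,1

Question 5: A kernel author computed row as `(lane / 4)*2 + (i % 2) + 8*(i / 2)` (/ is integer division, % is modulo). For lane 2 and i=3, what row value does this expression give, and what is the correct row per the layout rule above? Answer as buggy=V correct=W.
`(lane / 4)*2 + (i % 2) + 8*(i / 2)`[2,3]⇒9
L=2⇒gr=2>>2=0, th=2&3=2
[3]⇒row 2·2+1+8=13  col gr=0
row: 9 vs 13

buggy=9 correct=13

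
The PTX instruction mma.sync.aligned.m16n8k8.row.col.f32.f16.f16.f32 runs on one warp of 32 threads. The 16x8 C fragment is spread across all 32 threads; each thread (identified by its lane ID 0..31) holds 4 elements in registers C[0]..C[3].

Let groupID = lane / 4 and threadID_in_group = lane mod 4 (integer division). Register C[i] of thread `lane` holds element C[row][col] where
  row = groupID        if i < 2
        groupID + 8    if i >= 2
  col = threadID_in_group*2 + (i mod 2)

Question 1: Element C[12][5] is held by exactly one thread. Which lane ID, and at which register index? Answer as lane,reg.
r=12->g=4,rb=1  c=5->t=2,b0=1
L=4*4+2=18  i=1*2+1=3

18,3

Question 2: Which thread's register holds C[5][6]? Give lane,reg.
r:5=>grp=5,rB=0  c:6=>tig=3,lo=0
L=5*4+3=23  i=0*2+0=0

23,0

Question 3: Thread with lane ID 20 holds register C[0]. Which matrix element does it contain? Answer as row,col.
5,0

20: gid=5,tid=0
[0] (5+0,0*2+0) = (5,0)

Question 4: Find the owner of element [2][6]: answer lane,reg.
r: 2->gid=2,r8=0  c: 6->tid=3,i&1=0
L=2*4+3=11  i=0*2+0=0

11,0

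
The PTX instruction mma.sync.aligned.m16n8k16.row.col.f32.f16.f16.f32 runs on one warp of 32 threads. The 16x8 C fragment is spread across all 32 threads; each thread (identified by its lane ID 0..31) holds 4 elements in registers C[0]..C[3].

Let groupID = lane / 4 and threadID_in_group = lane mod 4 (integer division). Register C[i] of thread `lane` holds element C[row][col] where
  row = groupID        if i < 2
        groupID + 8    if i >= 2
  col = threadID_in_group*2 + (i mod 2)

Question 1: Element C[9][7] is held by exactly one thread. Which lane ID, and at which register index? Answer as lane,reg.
7,3

r:9=>grp=1,rB=1  c:7=>tig=3,lo=1
L=1*4+3=7  i=1*2+1=3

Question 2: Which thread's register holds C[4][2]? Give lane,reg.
r: 4->gid=4,r8=0  c: 2->tid=1,i&1=0
L=4*4+1=17  i=0*2+0=0

17,0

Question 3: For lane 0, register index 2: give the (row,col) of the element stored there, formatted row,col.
lane 0⇒0/4=0, 0 mod 4=0
i=2  r:0+8⇒8  c:2·0+0⇒0

8,0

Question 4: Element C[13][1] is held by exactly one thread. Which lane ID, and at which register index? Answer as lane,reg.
20,3

r=13⇒gr=5,Rb=1  c=1⇒th=0,odd=1
L=5*4+0=20  i=1*2+1=3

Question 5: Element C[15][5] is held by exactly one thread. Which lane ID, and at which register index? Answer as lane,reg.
30,3

r: 15->gid=7,r8=1  c: 5->tid=2,i&1=1
L=7*4+2=30  i=1*2+1=3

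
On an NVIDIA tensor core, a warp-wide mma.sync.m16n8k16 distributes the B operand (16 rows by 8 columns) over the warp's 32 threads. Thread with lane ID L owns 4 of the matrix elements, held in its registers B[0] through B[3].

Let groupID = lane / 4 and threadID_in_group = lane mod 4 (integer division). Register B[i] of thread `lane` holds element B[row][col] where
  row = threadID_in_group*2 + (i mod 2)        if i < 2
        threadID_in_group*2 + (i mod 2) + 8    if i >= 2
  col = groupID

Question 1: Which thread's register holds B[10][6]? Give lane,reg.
c=6⇒gr=6  r=10⇒Rb=1,th=1,odd=0
L=6*4+1=25  i=1*2+0=2

25,2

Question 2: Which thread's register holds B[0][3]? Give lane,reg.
12,0

c: 3->gid=3  r: 0->r8=0,tid=0,i&1=0
L=3*4+0=12  i=0*2+0=0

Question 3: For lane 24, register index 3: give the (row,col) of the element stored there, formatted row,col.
L=24→G=24>>2=6, T=24&3=0
[3]→row 0·2+1+8=9  col G=6

9,6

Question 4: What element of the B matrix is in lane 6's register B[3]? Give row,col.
6: G=1,T=2
[3] (2*2+1+8,1) = (13,1)

13,1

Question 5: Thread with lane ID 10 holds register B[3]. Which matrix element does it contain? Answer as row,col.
13,2

lane 10→10/4=2, 10 mod 4=2
i=3  r:2·2+1+8→13  c:2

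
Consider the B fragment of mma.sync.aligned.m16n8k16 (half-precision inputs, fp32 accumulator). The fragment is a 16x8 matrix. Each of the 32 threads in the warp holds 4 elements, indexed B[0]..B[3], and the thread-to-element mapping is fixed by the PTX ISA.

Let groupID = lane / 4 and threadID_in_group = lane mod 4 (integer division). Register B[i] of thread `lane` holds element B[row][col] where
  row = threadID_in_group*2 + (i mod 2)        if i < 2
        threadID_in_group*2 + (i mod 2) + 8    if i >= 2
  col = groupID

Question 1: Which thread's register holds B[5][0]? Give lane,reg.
c: 0->gid=0  r: 5->r8=0,tid=2,i&1=1
L=0*4+2=2  i=0*2+1=1

2,1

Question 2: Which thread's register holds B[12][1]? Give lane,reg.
c=1->g=1  r=12->rb=1,t=2,b0=0
L=1*4+2=6  i=1*2+0=2

6,2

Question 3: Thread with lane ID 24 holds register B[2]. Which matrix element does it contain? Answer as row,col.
8,6

lane 24→24/4=6, 24 mod 4=0
i=2  r:2·0+0+8→8  c:6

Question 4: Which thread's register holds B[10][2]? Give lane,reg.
c=2⇒gr=2  r=10⇒Rb=1,th=1,odd=0
L=2*4+1=9  i=1*2+0=2

9,2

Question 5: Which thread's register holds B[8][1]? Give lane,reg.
4,2

c: 1->gid=1  r: 8->r8=1,tid=0,i&1=0
L=1*4+0=4  i=1*2+0=2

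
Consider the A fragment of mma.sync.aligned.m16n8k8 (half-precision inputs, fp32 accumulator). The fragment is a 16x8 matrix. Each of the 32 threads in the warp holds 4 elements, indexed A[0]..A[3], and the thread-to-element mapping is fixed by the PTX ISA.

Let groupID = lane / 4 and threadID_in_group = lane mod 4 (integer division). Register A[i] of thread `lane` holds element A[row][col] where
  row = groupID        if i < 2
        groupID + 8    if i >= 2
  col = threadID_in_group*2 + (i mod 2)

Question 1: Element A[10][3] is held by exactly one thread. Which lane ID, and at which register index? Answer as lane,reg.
9,3

r:10=>grp=2,rB=1  c:3=>tig=1,lo=1
L=2*4+1=9  i=1*2+1=3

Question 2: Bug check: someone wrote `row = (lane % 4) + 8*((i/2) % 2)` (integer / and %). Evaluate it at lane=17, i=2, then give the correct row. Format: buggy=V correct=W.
`(lane % 4) + 8*((i/2) % 2)`[17,2]=>9
17: grp=4,tig=1
[2] (4+8,1*2+0) = (12,2)
row: 9 vs 12

buggy=9 correct=12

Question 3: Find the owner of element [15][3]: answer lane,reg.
29,3

r=15→G=7,rhi=1  c=3→T=1,p=1
L=7*4+1=29  i=1*2+1=3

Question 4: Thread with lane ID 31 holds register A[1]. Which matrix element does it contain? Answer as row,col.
L=31=>grp=31>>2=7, tig=31&3=3
[1]=>row 7+0=7  col 3·2+1=7

7,7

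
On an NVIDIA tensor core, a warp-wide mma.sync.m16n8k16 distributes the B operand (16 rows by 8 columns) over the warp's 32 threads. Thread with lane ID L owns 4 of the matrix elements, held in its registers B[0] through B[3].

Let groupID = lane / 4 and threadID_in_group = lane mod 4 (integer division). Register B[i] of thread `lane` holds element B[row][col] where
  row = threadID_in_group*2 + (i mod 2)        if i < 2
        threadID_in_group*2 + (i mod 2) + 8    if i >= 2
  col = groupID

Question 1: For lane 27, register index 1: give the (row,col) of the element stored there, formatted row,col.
lane 27->27/4=6, 27 mod 4=3
i=1  r:2·3+1+0->7  c:6

7,6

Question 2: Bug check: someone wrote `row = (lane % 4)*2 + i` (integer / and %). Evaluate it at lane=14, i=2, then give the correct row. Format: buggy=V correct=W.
`(lane % 4)*2 + i`[14,2]→6
L=14→G=14>>2=3, T=14&3=2
[2]→row 2·2+0+8=12  col G=3
row: 6 vs 12

buggy=6 correct=12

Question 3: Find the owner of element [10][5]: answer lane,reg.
21,2

c:5=>grp=5  r:10=>rB=1,tig=1,lo=0
L=5*4+1=21  i=1*2+0=2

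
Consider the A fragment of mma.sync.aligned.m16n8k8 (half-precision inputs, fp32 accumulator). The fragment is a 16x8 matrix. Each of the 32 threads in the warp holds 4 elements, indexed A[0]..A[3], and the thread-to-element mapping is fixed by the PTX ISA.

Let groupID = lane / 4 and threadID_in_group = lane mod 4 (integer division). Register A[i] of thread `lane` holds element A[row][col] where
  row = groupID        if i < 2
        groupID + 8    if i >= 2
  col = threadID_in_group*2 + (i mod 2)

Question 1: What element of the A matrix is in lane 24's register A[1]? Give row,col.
6,1

24: G=6,T=0
[1] (6+0,0*2+1) = (6,1)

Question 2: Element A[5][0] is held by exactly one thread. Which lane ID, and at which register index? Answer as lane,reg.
r:5=>grp=5,rB=0  c:0=>tig=0,lo=0
L=5*4+0=20  i=0*2+0=0

20,0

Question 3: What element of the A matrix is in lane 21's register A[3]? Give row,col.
13,3

lane 21: g=5 (21/4), t=1 (21%4)
i=3: r=5+8=13, c=1*2+1=3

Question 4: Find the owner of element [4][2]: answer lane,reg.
r=4⇒gr=4,Rb=0  c=2⇒th=1,odd=0
L=4*4+1=17  i=0*2+0=0

17,0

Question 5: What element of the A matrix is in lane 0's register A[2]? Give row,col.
lane 0→0/4=0, 0 mod 4=0
i=2  r:0+8→8  c:2·0+0→0

8,0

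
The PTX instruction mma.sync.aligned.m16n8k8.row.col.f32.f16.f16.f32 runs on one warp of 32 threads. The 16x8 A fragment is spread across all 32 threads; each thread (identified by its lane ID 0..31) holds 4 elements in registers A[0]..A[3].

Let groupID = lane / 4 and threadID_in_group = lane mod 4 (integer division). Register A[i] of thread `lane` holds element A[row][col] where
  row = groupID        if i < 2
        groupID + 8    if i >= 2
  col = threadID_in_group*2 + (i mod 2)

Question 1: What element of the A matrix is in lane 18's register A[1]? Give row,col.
lane 18: grp=4 (18/4), tig=2 (18%4)
i=1: r=4+0=4, c=2*2+1=5

4,5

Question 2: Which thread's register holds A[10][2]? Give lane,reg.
r=10⇒gr=2,Rb=1  c=2⇒th=1,odd=0
L=2*4+1=9  i=1*2+0=2

9,2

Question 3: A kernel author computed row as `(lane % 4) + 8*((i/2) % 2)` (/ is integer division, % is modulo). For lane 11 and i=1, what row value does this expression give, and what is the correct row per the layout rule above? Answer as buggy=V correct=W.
`(lane % 4) + 8*((i/2) % 2)`[11,1]→3
lane 11→11/4=2, 11 mod 4=3
i=1  r:2+0→2  c:2·3+1→7
row: 3 vs 2

buggy=3 correct=2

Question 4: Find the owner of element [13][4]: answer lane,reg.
22,2

r=13→G=5,rhi=1  c=4→T=2,p=0
L=5*4+2=22  i=1*2+0=2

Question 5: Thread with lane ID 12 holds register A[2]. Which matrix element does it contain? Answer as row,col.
11,0

12: g=3,t=0
[2] (3+8,0*2+0) = (11,0)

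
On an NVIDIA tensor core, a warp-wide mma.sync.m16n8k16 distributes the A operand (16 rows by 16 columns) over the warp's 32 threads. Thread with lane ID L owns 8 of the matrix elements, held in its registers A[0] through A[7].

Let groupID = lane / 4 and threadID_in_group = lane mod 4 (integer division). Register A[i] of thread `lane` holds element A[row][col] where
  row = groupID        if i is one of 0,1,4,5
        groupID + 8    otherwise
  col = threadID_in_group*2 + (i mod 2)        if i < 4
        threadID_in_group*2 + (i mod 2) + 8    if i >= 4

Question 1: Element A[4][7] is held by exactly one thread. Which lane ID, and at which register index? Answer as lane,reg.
r=4→G=4,rhi=0  c=7→chi=0,T=3,p=1
L=4*4+3=19  i=0*4+0*2+1=1

19,1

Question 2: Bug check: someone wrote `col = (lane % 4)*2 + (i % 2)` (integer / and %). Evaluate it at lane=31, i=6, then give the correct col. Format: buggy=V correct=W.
buggy=6 correct=14

`(lane % 4)*2 + (i % 2)`[31,6]⇒6
lane 31: gr=7 (31/4), th=3 (31%4)
i=6: r=7+8=15, c=3*2+0+8=14
col: 6 vs 14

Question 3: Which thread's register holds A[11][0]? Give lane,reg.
r: 11->gid=3,r8=1  c: 0->c8=0,tid=0,i&1=0
L=3*4+0=12  i=0*4+1*2+0=2

12,2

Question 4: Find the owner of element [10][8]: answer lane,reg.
8,6

r: 10->gid=2,r8=1  c: 8->c8=1,tid=0,i&1=0
L=2*4+0=8  i=1*4+1*2+0=6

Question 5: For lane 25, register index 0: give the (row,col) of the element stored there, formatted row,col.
6,2

lane 25->25/4=6, 25 mod 4=1
i=0  r:6+0->6  c:2·1+0+0->2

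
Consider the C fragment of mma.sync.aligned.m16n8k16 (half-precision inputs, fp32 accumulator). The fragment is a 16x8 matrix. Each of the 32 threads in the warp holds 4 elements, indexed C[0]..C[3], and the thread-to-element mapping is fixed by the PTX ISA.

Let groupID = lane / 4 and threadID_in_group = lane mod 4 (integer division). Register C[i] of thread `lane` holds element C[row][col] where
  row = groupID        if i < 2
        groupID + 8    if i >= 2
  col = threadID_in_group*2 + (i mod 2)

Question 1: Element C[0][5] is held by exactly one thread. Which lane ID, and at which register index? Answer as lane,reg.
2,1

r=0⇒gr=0,Rb=0  c=5⇒th=2,odd=1
L=0*4+2=2  i=0*2+1=1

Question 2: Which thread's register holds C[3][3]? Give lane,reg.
r:3=>grp=3,rB=0  c:3=>tig=1,lo=1
L=3*4+1=13  i=0*2+1=1

13,1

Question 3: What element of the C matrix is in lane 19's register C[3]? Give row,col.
12,7

lane 19⇒19/4=4, 19 mod 4=3
i=3  r:4+8⇒12  c:2·3+1⇒7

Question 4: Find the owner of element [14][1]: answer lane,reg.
r=14→G=6,rhi=1  c=1→T=0,p=1
L=6*4+0=24  i=1*2+1=3

24,3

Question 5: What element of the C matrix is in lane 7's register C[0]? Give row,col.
1,6

L=7->g=7>>2=1, t=7&3=3
[0]->row 1+0=1  col 3·2+0=6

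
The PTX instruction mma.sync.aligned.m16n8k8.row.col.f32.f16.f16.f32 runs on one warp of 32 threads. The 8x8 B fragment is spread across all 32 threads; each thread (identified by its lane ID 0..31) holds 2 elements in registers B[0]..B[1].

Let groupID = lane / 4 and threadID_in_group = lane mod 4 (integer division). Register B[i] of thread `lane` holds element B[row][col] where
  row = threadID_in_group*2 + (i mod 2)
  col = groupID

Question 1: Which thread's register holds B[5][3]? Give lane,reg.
c: 3->gid=3  r: 5->tid=2,i&1=1
L=3*4+2=14  i=1=1

14,1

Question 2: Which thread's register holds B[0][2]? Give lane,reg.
c: 2->gid=2  r: 0->tid=0,i&1=0
L=2*4+0=8  i=0=0

8,0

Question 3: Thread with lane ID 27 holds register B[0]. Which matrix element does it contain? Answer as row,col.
lane 27⇒27/4=6, 27 mod 4=3
i=0  r:2·3+0⇒6  c:6

6,6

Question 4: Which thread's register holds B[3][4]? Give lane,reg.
c: 4->gid=4  r: 3->tid=1,i&1=1
L=4*4+1=17  i=1=1

17,1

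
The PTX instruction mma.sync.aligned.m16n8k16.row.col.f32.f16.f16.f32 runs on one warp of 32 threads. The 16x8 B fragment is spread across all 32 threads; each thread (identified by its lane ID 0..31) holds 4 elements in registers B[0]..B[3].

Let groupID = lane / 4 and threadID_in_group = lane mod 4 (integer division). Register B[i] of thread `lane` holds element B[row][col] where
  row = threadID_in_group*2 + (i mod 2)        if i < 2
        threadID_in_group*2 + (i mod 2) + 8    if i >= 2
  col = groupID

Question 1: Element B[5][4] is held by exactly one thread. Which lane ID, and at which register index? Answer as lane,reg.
c=4->g=4  r=5->rb=0,t=2,b0=1
L=4*4+2=18  i=0*2+1=1

18,1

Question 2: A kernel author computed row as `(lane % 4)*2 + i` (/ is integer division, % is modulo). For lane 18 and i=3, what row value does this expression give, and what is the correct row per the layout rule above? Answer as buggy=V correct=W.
buggy=7 correct=13

`(lane % 4)*2 + i`[18,3]=>7
lane 18: grp=4 (18/4), tig=2 (18%4)
i=3: r=2*2+1+8=13, c=grp=4
row: 7 vs 13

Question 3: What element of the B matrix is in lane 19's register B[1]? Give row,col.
lane 19: G=4 (19/4), T=3 (19%4)
i=1: r=3*2+1+0=7, c=G=4

7,4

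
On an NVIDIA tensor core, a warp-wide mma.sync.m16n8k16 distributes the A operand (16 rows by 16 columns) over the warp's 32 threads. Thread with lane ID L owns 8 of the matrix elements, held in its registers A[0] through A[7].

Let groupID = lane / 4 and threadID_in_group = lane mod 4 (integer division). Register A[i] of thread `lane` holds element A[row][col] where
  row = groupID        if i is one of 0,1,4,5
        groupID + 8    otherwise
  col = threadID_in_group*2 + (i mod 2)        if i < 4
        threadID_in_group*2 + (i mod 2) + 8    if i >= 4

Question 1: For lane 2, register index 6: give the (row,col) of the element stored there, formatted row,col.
lane 2: g=0 (2/4), t=2 (2%4)
i=6: r=0+8=8, c=2*2+0+8=12

8,12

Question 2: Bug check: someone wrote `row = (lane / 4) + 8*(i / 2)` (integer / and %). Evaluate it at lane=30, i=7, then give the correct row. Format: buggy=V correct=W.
buggy=31 correct=15

`(lane / 4) + 8*(i / 2)`[30,7]=>31
lane 30=>30/4=7, 30 mod 4=2
i=7  r:7+8=>15  c:2·2+1+8=>13
row: 31 vs 15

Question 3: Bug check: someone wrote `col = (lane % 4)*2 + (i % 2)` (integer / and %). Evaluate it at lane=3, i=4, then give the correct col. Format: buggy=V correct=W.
buggy=6 correct=14

`(lane % 4)*2 + (i % 2)`[3,4]->6
3: g=0,t=3
[4] (0+0,3*2+0+8) = (0,14)
col: 6 vs 14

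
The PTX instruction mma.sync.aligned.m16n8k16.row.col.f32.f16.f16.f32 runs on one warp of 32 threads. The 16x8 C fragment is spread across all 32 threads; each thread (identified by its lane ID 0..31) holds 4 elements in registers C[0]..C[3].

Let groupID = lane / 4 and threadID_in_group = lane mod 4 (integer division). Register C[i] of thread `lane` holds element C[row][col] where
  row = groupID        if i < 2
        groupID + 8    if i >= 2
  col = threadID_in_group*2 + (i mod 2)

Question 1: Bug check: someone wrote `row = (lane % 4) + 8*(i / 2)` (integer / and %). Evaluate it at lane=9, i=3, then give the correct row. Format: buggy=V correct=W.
`(lane % 4) + 8*(i / 2)`[9,3]⇒9
9: gr=2,th=1
[3] (2+8,1*2+1) = (10,3)
row: 9 vs 10

buggy=9 correct=10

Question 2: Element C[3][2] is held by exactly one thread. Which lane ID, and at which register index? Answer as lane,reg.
13,0

r=3->g=3,rb=0  c=2->t=1,b0=0
L=3*4+1=13  i=0*2+0=0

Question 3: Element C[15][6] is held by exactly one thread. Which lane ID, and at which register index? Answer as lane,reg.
r:15=>grp=7,rB=1  c:6=>tig=3,lo=0
L=7*4+3=31  i=1*2+0=2

31,2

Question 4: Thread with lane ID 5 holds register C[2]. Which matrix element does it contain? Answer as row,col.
9,2

L=5->gid=5>>2=1, tid=5&3=1
[2]->row 1+8=9  col 1·2+0=2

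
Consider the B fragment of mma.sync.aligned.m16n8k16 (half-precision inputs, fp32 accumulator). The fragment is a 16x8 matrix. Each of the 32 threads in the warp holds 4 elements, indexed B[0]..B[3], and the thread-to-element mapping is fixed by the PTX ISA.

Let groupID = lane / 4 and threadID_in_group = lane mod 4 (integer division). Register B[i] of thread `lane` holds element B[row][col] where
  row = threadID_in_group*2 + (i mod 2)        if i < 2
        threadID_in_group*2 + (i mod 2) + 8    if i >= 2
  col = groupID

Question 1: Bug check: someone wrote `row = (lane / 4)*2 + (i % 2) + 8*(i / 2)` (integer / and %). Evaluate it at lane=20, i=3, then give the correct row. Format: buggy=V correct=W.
buggy=19 correct=9

`(lane / 4)*2 + (i % 2) + 8*(i / 2)`[20,3]->19
20: g=5,t=0
[3] (0*2+1+8,5) = (9,5)
row: 19 vs 9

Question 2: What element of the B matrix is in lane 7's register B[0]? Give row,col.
lane 7->7/4=1, 7 mod 4=3
i=0  r:2·3+0+0->6  c:1

6,1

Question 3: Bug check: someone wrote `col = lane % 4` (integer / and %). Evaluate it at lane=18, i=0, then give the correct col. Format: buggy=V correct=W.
buggy=2 correct=4

`lane % 4`[18,0]→2
18: G=4,T=2
[0] (2*2+0+0,4) = (4,4)
col: 2 vs 4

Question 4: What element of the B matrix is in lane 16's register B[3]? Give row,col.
L=16->g=16>>2=4, t=16&3=0
[3]->row 0·2+1+8=9  col g=4

9,4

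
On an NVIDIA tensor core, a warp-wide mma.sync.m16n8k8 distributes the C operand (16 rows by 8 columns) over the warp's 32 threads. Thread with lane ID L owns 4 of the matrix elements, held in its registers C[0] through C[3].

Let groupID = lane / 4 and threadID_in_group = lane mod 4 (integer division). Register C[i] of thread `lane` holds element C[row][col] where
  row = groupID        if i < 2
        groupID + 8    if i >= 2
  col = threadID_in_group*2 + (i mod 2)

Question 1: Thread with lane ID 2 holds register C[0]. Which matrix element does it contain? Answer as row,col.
0,4

2: grp=0,tig=2
[0] (0+0,2*2+0) = (0,4)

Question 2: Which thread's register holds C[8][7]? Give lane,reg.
r=8->g=0,rb=1  c=7->t=3,b0=1
L=0*4+3=3  i=1*2+1=3

3,3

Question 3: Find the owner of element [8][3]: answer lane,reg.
1,3

r=8->g=0,rb=1  c=3->t=1,b0=1
L=0*4+1=1  i=1*2+1=3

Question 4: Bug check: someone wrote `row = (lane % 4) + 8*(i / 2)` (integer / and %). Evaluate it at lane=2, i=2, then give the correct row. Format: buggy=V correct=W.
buggy=10 correct=8

`(lane % 4) + 8*(i / 2)`[2,2]->10
lane 2->2/4=0, 2 mod 4=2
i=2  r:0+8->8  c:2·2+0->4
row: 10 vs 8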